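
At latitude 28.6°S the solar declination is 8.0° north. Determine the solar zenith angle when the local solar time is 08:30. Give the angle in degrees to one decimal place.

62.4°

Hour angle H = 15° × (8.5 − 12) = -52.50°.
With φ = -28.6°, δ = 8.0°, H = -52.50°: sin φ sin δ = -0.0666, cos φ cos δ cos H = 0.5293, so cos θ_z = 0.4627.
θ_z = arccos(0.4627) = 62.44°.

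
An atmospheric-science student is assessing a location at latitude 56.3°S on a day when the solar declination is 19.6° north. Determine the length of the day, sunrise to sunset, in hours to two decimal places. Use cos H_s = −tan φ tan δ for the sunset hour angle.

7.70 hours

The sunset hour angle satisfies cos H_s = −tan φ tan δ = 0.5339, giving H_s = 57.73°.
Day length = 2 H_s / 15° h⁻¹ = 115.46° / 15 = 7.697 h.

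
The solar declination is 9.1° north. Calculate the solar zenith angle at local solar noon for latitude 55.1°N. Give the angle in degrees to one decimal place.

46.0°

At local solar noon the hour angle is zero, so the zenith angle is |φ − δ| = |55.1° − (9.1°)| = 46.0°.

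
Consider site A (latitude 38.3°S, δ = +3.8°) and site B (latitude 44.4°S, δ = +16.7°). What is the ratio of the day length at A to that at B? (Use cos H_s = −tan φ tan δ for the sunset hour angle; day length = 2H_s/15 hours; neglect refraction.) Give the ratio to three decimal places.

1.193

A: H_s = arccos(−tan -38.3° · tan 3.8°) = 86.99°, so 2H_s/15 = 11.5987 h.
B: H_s = arccos(−tan -44.4° · tan 16.7°) = 72.91°, so 2H_s/15 = 9.7213 h.
Ratio A/B = 11.5987 / 9.7213 = 1.1931.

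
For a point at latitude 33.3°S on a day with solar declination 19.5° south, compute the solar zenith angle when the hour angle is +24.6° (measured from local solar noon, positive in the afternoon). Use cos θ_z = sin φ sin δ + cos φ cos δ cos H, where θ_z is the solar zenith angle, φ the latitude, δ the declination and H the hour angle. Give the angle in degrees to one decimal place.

25.9°

cos θ_z = sin φ sin δ + cos φ cos δ cos H = (-0.5490)(-0.3338) + (0.8358)(0.9426)(0.9092) = 0.8995.
θ_z = arccos(0.8995) = 25.91°.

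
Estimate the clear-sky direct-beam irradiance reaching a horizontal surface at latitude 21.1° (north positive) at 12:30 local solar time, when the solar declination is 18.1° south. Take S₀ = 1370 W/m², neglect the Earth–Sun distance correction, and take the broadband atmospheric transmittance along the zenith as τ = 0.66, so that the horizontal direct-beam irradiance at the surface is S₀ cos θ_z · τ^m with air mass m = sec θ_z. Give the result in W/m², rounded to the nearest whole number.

Hour angle H = 15° × (12.5 − 12) = 7.50°.
cos θ_z = sin(21.1°) sin(-18.1°) + cos(21.1°) cos(-18.1°) cos(7.50°) = -0.1118 + 0.8792 = 0.7674.
Air mass m = 1/cos θ_z = 1/0.7674 = 1.303; τ^m = 0.66^1.303 = 0.5819.
Surface direct beam = 1370 × 0.7674 × 0.5819 = 611.77 W/m².

612 W/m²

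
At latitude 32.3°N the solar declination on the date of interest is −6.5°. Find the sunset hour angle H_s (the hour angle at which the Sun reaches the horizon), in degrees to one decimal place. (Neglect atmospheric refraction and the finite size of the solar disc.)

85.9°

−tan φ tan δ = −(0.6322)(-0.1139) = 0.0720; H_s = arccos(0.0720) = 85.87°.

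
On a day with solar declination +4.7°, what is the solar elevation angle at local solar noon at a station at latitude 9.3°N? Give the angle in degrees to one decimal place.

85.4°

At local solar noon the hour angle is zero, so the elevation is 90° − |φ − δ| = 90° − |9.3° − (4.7°)| = 90° − 4.6° = 85.4°.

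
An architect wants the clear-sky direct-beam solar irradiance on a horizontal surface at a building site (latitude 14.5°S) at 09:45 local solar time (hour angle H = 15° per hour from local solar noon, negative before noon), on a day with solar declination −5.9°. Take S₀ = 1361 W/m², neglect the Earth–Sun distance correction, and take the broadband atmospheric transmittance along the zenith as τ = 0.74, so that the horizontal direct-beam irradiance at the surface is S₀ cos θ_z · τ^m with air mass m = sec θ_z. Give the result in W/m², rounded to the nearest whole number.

Hour angle H = 15° × (9.75 − 12) = -33.75°.
cos θ_z = sin(-14.5°) sin(-5.9°) + cos(-14.5°) cos(-5.9°) cos(-33.75°) = 0.0257 + 0.8007 = 0.8264.
Air mass m = 1/cos θ_z = 1/0.8264 = 1.210; τ^m = 0.74^1.210 = 0.6947.
Surface direct beam = 1361 × 0.8264 × 0.6947 = 781.35 W/m².

781 W/m²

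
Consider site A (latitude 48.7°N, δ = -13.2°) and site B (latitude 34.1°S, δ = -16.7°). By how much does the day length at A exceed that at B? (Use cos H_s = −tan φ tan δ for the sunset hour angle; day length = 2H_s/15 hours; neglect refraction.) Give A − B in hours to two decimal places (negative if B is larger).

A: H_s = arccos(−tan 48.7° · tan -13.2°) = 74.52°, so 2H_s/15 = 9.9360 h.
B: H_s = arccos(−tan -34.1° · tan -16.7°) = 101.72°, so 2H_s/15 = 13.5627 h.
A − B = 9.9360 − 13.5627 = -3.6267 h.

-3.63 h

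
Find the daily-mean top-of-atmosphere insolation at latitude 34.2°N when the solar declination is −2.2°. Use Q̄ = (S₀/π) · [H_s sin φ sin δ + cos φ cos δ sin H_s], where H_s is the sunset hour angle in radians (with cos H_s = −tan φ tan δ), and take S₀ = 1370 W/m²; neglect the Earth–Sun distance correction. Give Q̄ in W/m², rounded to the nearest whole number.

346 W/m²

cos H_s = −tan(34.2°) · tan(-2.2°) = 0.0261, so H_s = arccos(0.0261) = 88.50°. In radians, H_s = 1.5446.
H_s sin φ sin δ = 1.5446 × 0.5621 × -0.0384 = -0.0333.
cos φ cos δ sin H_s = 0.8271 × 0.9993 × 0.9997 = 0.8263.
Q̄ = (1370/π) × (-0.0333 + 0.8263) = 436.08 × 0.7930 = 345.81 W/m².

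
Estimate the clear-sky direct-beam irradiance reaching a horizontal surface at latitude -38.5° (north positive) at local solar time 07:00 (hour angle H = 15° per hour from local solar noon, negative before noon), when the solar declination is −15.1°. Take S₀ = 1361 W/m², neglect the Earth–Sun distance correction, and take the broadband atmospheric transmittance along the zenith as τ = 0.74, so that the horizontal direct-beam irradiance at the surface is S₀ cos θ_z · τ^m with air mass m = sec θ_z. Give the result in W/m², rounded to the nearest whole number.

210 W/m²

Hour angle H = 15° × (7 − 12) = -75.00°.
With φ = -38.5°, δ = -15.1°, H = -75.00°: sin φ sin δ = 0.1622, cos φ cos δ cos H = 0.1956, so cos θ_z = 0.3578.
Air mass m = 1/cos θ_z = 1/0.3578 = 2.795; τ^m = 0.74^2.795 = 0.4310.
Surface direct beam = 1361 × 0.3578 × 0.4310 = 209.88 W/m².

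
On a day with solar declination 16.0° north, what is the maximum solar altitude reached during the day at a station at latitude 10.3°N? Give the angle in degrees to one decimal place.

84.3°

At local solar noon the hour angle is zero, so the elevation is 90° − |φ − δ| = 90° − |10.3° − (16.0°)| = 90° − 5.7° = 84.3°.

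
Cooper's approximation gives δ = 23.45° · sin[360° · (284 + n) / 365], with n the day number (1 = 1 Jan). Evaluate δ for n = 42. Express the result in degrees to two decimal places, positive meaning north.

360 × (284 + 42) / 365 = 321.534°; sin(321.534°) = -0.6221.
δ = 23.45 × -0.6221 = -14.588° ≈ -14.59°.

-14.59°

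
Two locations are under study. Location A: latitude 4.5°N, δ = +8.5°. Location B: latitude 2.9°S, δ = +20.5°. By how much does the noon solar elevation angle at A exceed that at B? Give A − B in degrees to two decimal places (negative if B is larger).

A: 90° − |4.5 − (8.5)| = 86.00°.
B: 90° − |-2.9 − (20.5)| = 66.60°.
A − B = 86.00 − 66.60 = 19.40°.

+19.40°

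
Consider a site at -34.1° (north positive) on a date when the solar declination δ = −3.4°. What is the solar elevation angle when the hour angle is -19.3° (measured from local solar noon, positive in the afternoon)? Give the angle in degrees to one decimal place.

cos θ_z = sin φ sin δ + cos φ cos δ cos H = (-0.5606)(-0.0593) + (0.8281)(0.9982)(0.9438) = 0.8134.
θ_z = arccos(0.8134) = 35.57°, so the elevation is 90° − 35.57° = 54.43°.

54.4°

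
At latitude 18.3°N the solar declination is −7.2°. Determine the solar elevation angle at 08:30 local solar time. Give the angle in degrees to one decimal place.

32.3°

Hour angle H = 15° × (8.5 − 12) = -52.50°.
With φ = 18.3°, δ = -7.2°, H = -52.50°: sin φ sin δ = -0.0394, cos φ cos δ cos H = 0.5734, so cos θ_z = 0.5340.
θ_z = arccos(0.5340) = 57.72°, so the elevation is 90° − 57.72° = 32.28°.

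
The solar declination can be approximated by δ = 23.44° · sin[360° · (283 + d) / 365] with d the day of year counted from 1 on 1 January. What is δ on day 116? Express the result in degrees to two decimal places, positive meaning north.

360 × (283 + 116) / 365 = 393.534°; sin(393.534°) = 0.5524.
δ = 23.44 × 0.5524 = 12.948° ≈ +12.95°.

+12.95°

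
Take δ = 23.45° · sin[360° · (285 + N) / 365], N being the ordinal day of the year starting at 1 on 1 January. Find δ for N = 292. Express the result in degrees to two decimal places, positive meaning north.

360 × (285 + 292) / 365 = 569.096°; sin(569.096°) = -0.4863.
δ = 23.45 × -0.4863 = -11.404° ≈ -11.40°.

-11.40°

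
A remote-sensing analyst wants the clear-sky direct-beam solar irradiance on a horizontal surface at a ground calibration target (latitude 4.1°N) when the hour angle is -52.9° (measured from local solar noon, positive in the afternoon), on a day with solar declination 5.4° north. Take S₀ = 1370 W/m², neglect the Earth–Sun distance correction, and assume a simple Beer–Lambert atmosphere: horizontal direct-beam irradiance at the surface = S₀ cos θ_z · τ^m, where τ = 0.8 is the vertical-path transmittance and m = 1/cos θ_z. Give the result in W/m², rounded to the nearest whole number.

cos θ_z = sin(4.1°) sin(5.4°) + cos(4.1°) cos(5.4°) cos(-52.90°) = 0.0067 + 0.5990 = 0.6057.
Air mass m = 1/cos θ_z = 1/0.6057 = 1.651; τ^m = 0.8^1.651 = 0.6918.
Surface direct beam = 1370 × 0.6057 × 0.6918 = 574.06 W/m².

574 W/m²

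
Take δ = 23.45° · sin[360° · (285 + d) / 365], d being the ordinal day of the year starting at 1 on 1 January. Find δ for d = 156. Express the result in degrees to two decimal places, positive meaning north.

+22.65°

360 × (285 + 156) / 365 = 434.959°; sin(434.959°) = 0.9657.
δ = 23.45 × 0.9657 = 22.646° ≈ +22.65°.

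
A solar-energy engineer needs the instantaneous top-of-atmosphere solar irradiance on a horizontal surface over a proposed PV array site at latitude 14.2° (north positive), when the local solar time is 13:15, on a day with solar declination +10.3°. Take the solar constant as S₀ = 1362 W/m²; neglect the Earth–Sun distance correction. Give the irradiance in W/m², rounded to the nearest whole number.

1290 W/m²

Hour angle H = 15° × (13.25 − 12) = 18.75°.
With φ = 14.2°, δ = 10.3°, H = 18.75°: sin φ sin δ = 0.0439, cos φ cos δ cos H = 0.9032, so cos θ_z = 0.9471.
Top-of-atmosphere irradiance = S₀ cos θ_z = 1362 × 0.9471 = 1289.95 W/m².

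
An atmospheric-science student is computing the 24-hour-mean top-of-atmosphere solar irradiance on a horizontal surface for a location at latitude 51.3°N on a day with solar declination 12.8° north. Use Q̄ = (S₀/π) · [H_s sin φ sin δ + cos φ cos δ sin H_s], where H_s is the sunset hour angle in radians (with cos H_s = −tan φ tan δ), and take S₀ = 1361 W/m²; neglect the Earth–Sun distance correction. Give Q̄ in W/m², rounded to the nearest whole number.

cos H_s = −tan(51.3°) · tan(12.8°) = -0.2836, so H_s = arccos(-0.2836) = 106.48°. In radians, H_s = 1.8584.
H_s sin φ sin δ = 1.8584 × 0.7804 × 0.2215 = 0.3212.
cos φ cos δ sin H_s = 0.6252 × 0.9751 × 0.9589 = 0.5846.
Q̄ = (1361/π) × (0.3212 + 0.5846) = 433.22 × 0.9058 = 392.41 W/m².

392 W/m²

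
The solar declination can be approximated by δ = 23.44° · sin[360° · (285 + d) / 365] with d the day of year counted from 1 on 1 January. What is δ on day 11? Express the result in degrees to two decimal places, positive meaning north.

-21.74°

360 × (285 + 11) / 365 = 291.945°; sin(291.945°) = -0.9275.
δ = 23.44 × -0.9275 = -21.741° ≈ -21.74°.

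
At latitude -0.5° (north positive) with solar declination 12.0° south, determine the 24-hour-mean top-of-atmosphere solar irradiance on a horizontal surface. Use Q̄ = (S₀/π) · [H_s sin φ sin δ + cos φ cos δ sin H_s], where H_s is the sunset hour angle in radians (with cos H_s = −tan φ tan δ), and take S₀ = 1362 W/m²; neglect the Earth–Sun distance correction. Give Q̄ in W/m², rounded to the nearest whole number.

425 W/m²

cos H_s = −tan(-0.5°) · tan(-12.0°) = -0.0019, so H_s = arccos(-0.0019) = 90.11°. In radians, H_s = 1.5727.
H_s sin φ sin δ = 1.5727 × -0.0087 × -0.2079 = 0.0028.
cos φ cos δ sin H_s = 1.0000 × 0.9781 × 1.0000 = 0.9781.
Q̄ = (1362/π) × (0.0028 + 0.9781) = 433.54 × 0.9809 = 425.26 W/m².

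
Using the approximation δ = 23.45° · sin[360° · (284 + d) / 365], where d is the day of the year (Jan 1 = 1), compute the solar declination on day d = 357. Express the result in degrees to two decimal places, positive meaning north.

-23.43°

360 × (284 + 357) / 365 = 632.219°; sin(632.219°) = -0.9993.
δ = 23.45 × -0.9993 = -23.434° ≈ -23.43°.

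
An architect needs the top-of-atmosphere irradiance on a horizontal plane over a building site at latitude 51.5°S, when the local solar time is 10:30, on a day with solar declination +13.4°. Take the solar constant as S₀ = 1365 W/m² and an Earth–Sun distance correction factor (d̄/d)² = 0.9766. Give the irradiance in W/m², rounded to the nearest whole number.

Hour angle H = 15° × (10.5 − 12) = -22.50°.
cos θ_z = sin(-51.5°) sin(13.4°) + cos(-51.5°) cos(13.4°) cos(-22.50°) = -0.1814 + 0.5595 = 0.3781.
Top-of-atmosphere irradiance = S₀ (d̄/d)² cos θ_z = 1365 × 0.9766 × 0.3781 = 504.03 W/m².

504 W/m²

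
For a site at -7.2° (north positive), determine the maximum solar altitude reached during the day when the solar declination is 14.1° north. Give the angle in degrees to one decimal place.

68.7°

At local solar noon the hour angle is zero, so the elevation is 90° − |φ − δ| = 90° − |-7.2° − (14.1°)| = 90° − 21.3° = 68.7°.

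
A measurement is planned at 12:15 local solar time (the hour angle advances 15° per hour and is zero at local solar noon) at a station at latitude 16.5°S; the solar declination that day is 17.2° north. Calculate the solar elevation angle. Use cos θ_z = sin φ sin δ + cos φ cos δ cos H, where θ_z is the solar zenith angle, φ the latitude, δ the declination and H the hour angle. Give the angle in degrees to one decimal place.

Hour angle H = 15° × (12.25 − 12) = 3.75°.
cos θ_z = sin(-16.5°) sin(17.2°) + cos(-16.5°) cos(17.2°) cos(3.75°) = -0.0840 + 0.9140 = 0.8300.
θ_z = arccos(0.8300) = 33.90°, so the elevation is 90° − 33.90° = 56.10°.

56.1°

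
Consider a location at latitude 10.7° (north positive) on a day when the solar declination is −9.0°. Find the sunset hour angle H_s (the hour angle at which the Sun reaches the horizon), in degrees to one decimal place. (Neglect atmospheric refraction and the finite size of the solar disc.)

88.3°

cos H_s = −tan(10.7°) · tan(-9.0°) = 0.0299, so H_s = arccos(0.0299) = 88.29°.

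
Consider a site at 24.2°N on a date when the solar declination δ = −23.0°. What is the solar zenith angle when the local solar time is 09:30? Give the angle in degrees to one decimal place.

59.6°

Hour angle H = 15° × (9.5 − 12) = -37.50°.
With φ = 24.2°, δ = -23.0°, H = -37.50°: sin φ sin δ = -0.1602, cos φ cos δ cos H = 0.6661, so cos θ_z = 0.5059.
θ_z = arccos(0.5059) = 59.61°.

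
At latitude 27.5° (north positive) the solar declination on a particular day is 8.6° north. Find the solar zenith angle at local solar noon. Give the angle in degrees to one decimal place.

18.9°

At local solar noon the hour angle is zero, so the zenith angle is |φ − δ| = |27.5° − (8.6°)| = 18.9°.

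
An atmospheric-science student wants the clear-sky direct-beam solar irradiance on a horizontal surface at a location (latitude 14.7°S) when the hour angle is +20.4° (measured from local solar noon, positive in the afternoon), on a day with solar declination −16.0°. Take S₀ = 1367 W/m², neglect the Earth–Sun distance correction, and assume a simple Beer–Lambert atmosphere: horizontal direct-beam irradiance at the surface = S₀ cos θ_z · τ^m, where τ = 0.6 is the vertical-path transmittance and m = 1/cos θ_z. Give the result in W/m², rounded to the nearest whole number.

748 W/m²

With φ = -14.7°, δ = -16.0°, H = 20.40°: sin φ sin δ = 0.0699, cos φ cos δ cos H = 0.8715, so cos θ_z = 0.9414.
Air mass m = 1/cos θ_z = 1/0.9414 = 1.062; τ^m = 0.6^1.062 = 0.5813.
Surface direct beam = 1367 × 0.9414 × 0.5813 = 748.07 W/m².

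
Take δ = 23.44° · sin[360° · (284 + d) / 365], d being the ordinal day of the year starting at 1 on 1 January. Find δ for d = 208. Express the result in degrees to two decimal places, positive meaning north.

360 × (284 + 208) / 365 = 485.260°; sin(485.260°) = 0.8165.
δ = 23.44 × 0.8165 = 19.139° ≈ +19.14°.

+19.14°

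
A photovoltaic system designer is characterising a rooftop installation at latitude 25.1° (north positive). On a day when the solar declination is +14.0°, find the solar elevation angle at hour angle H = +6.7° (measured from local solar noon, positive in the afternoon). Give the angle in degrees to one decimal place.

77.2°

cos θ_z = sin(25.1°) sin(14.0°) + cos(25.1°) cos(14.0°) cos(6.70°) = 0.1026 + 0.8727 = 0.9753.
θ_z = arccos(0.9753) = 12.76°, so the elevation is 90° − 12.76° = 77.24°.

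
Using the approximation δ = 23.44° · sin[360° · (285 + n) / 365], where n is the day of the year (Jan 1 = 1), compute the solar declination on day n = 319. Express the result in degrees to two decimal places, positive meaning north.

360 × (285 + 319) / 365 = 595.726°; sin(595.726°) = -0.8264.
δ = 23.44 × -0.8264 = -19.371° ≈ -19.37°.

-19.37°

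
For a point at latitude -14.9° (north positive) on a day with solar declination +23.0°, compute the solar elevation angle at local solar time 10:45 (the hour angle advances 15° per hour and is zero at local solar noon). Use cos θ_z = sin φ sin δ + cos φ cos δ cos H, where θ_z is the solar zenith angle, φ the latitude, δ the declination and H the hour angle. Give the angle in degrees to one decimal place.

Hour angle H = 15° × (10.75 − 12) = -18.75°.
With φ = -14.9°, δ = 23.0°, H = -18.75°: sin φ sin δ = -0.1005, cos φ cos δ cos H = 0.8423, so cos θ_z = 0.7418.
θ_z = arccos(0.7418) = 42.12°, so the elevation is 90° − 42.12° = 47.88°.

47.9°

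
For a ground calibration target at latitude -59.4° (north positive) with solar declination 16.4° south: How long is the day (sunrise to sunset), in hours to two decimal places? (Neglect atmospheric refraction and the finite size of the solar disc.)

15.98 hours

cos H_s = −tan(-59.4°) · tan(-16.4°) = -0.4977, so H_s = arccos(-0.4977) = 119.85°.
Day length = 2 H_s / 15° h⁻¹ = 239.70° / 15 = 15.980 h.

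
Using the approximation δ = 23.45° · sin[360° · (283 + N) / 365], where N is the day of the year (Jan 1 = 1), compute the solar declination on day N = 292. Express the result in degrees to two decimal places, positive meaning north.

360 × (283 + 292) / 365 = 567.123°; sin(567.123°) = -0.4559.
δ = 23.45 × -0.4559 = -10.691° ≈ -10.69°.

-10.69°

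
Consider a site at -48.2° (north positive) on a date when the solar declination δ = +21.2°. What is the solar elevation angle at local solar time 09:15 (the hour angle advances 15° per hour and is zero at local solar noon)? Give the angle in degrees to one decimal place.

Hour angle H = 15° × (9.25 − 12) = -41.25°.
cos θ_z = sin(-48.2°) sin(21.2°) + cos(-48.2°) cos(21.2°) cos(-41.25°) = -0.2696 + 0.4672 = 0.1976.
θ_z = arccos(0.1976) = 78.60°, so the elevation is 90° − 78.60° = 11.40°.

11.4°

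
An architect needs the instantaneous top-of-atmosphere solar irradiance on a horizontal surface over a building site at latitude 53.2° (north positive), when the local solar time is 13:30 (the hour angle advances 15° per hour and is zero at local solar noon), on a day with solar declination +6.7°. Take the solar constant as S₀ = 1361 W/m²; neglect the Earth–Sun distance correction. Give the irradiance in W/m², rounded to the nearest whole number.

875 W/m²

Hour angle H = 15° × (13.5 − 12) = 22.50°.
cos θ_z = sin φ sin δ + cos φ cos δ cos H = (0.8007)(0.1167) + (0.5990)(0.9932)(0.9239) = 0.6431.
Top-of-atmosphere irradiance = S₀ cos θ_z = 1361 × 0.6431 = 875.26 W/m².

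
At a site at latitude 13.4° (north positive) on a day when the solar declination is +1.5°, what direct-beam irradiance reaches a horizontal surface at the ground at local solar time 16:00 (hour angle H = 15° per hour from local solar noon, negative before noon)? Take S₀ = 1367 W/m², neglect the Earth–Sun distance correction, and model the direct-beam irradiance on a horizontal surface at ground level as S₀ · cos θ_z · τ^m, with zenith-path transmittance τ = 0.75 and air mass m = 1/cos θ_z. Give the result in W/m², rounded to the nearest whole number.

Hour angle H = 15° × (16 − 12) = 60.00°.
cos θ_z = sin φ sin δ + cos φ cos δ cos H = (0.2317)(0.0262) + (0.9728)(0.9997)(0.5000) = 0.4923.
Air mass m = 1/cos θ_z = 1/0.4923 = 2.031; τ^m = 0.75^2.031 = 0.5575.
Surface direct beam = 1367 × 0.4923 × 0.5575 = 375.18 W/m².

375 W/m²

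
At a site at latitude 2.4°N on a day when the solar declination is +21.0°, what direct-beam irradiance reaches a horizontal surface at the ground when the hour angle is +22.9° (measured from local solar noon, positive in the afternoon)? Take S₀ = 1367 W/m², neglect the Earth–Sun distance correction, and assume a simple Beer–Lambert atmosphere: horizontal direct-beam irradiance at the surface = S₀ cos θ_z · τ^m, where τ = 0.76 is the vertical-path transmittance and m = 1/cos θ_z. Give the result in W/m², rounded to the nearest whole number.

873 W/m²

With φ = 2.4°, δ = 21.0°, H = 22.90°: sin φ sin δ = 0.0150, cos φ cos δ cos H = 0.8592, so cos θ_z = 0.8742.
Air mass m = 1/cos θ_z = 1/0.8742 = 1.144; τ^m = 0.76^1.144 = 0.7306.
Surface direct beam = 1367 × 0.8742 × 0.7306 = 873.09 W/m².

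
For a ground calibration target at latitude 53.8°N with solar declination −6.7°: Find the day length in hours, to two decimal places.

−tan φ tan δ = −(1.3663)(-0.1175) = 0.1605; H_s = arccos(0.1605) = 80.76°.
Day length = 2 H_s / 15° h⁻¹ = 161.52° / 15 = 10.768 h.

10.77 hours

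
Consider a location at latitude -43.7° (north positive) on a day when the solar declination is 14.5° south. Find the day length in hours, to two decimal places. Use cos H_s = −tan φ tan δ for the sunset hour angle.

13.91 hours

The sunset hour angle satisfies cos H_s = −tan φ tan δ = -0.2471, giving H_s = 104.31°.
Day length = 2 H_s / 15° h⁻¹ = 208.62° / 15 = 13.908 h.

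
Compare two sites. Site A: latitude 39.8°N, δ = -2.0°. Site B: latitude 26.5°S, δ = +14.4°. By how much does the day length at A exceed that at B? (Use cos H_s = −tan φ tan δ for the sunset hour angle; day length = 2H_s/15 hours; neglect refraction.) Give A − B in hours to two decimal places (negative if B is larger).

A: H_s = arccos(−tan 39.8° · tan -2.0°) = 88.33°, so 2H_s/15 = 11.7773 h.
B: H_s = arccos(−tan -26.5° · tan 14.4°) = 82.65°, so 2H_s/15 = 11.0200 h.
A − B = 11.7773 − 11.0200 = 0.7573 h.

+0.76 h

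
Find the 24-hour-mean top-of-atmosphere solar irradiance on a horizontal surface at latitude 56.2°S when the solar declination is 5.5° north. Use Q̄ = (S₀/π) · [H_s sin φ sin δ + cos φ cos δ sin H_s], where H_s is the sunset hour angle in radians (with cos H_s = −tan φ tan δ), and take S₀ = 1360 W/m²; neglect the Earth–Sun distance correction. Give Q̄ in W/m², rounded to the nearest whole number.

The sunset hour angle satisfies cos H_s = −tan φ tan δ = 0.1438, giving H_s = 81.73°. In radians, H_s = 1.4265.
H_s sin φ sin δ = 1.4265 × -0.8310 × 0.0958 = -0.1136.
cos φ cos δ sin H_s = 0.5563 × 0.9954 × 0.9896 = 0.5480.
Q̄ = (1360/π) × (-0.1136 + 0.5480) = 432.90 × 0.4344 = 188.05 W/m².

188 W/m²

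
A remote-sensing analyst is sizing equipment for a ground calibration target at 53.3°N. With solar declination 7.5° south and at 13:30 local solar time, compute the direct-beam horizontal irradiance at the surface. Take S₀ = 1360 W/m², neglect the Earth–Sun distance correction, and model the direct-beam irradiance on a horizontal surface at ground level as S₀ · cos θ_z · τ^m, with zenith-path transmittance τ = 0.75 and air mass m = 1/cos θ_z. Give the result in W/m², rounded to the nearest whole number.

314 W/m²

Hour angle H = 15° × (13.5 − 12) = 22.50°.
cos θ_z = sin φ sin δ + cos φ cos δ cos H = (0.8018)(-0.1305) + (0.5976)(0.9914)(0.9239) = 0.4427.
Air mass m = 1/cos θ_z = 1/0.4427 = 2.259; τ^m = 0.75^2.259 = 0.5221.
Surface direct beam = 1360 × 0.4427 × 0.5221 = 314.34 W/m².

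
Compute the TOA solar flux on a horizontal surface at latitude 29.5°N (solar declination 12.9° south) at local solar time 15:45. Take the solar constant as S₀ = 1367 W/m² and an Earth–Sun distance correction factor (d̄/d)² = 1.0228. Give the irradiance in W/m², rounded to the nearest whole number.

505 W/m²

Hour angle H = 15° × (15.75 − 12) = 56.25°.
With φ = 29.5°, δ = -12.9°, H = 56.25°: sin φ sin δ = -0.1099, cos φ cos δ cos H = 0.4713, so cos θ_z = 0.3614.
Top-of-atmosphere irradiance = S₀ (d̄/d)² cos θ_z = 1367 × 1.0228 × 0.3614 = 505.30 W/m².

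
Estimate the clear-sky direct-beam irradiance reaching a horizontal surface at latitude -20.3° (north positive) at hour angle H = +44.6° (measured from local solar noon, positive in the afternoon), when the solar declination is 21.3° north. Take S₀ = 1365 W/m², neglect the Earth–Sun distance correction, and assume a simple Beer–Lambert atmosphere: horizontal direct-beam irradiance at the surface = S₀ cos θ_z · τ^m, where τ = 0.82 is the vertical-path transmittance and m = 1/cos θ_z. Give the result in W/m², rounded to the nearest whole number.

With φ = -20.3°, δ = 21.3°, H = 44.60°: sin φ sin δ = -0.1260, cos φ cos δ cos H = 0.6222, so cos θ_z = 0.4962.
Air mass m = 1/cos θ_z = 1/0.4962 = 2.015; τ^m = 0.82^2.015 = 0.6704.
Surface direct beam = 1365 × 0.4962 × 0.6704 = 454.07 W/m².

454 W/m²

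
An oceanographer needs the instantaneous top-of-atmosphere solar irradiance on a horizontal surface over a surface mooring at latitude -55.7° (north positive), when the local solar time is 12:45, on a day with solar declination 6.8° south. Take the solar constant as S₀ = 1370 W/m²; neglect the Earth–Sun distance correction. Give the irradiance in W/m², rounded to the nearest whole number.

Hour angle H = 15° × (12.75 − 12) = 11.25°.
cos θ_z = sin φ sin δ + cos φ cos δ cos H = (-0.8261)(-0.1184) + (0.5635)(0.9930)(0.9808) = 0.6466.
Top-of-atmosphere irradiance = S₀ cos θ_z = 1370 × 0.6466 = 885.84 W/m².

886 W/m²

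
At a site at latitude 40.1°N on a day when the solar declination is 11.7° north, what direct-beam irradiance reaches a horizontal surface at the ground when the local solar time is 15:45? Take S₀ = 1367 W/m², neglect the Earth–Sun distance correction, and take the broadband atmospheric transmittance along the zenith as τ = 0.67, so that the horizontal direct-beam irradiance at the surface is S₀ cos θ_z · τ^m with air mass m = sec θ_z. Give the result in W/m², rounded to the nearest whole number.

359 W/m²

Hour angle H = 15° × (15.75 − 12) = 56.25°.
cos θ_z = sin(40.1°) sin(11.7°) + cos(40.1°) cos(11.7°) cos(56.25°) = 0.1306 + 0.4161 = 0.5467.
Air mass m = 1/cos θ_z = 1/0.5467 = 1.829; τ^m = 0.67^1.829 = 0.4807.
Surface direct beam = 1367 × 0.5467 × 0.4807 = 359.25 W/m².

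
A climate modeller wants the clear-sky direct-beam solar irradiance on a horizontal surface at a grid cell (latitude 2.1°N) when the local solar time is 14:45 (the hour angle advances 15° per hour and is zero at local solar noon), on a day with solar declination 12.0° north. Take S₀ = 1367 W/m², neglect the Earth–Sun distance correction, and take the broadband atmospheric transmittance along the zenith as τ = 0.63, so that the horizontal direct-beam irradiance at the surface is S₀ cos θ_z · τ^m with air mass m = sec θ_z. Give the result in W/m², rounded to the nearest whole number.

Hour angle H = 15° × (14.75 − 12) = 41.25°.
cos θ_z = sin(2.1°) sin(12.0°) + cos(2.1°) cos(12.0°) cos(41.25°) = 0.0076 + 0.7349 = 0.7425.
Air mass m = 1/cos θ_z = 1/0.7425 = 1.347; τ^m = 0.63^1.347 = 0.5367.
Surface direct beam = 1367 × 0.7425 × 0.5367 = 544.75 W/m².

545 W/m²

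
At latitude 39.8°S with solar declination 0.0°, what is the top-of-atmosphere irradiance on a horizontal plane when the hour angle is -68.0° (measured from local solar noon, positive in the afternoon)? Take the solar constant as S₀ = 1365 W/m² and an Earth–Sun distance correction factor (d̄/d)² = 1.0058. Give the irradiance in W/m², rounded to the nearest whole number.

With φ = -39.8°, δ = 0.0°, H = -68.00°: sin φ sin δ = 0.0000, cos φ cos δ cos H = 0.2878, so cos θ_z = 0.2878.
Top-of-atmosphere irradiance = S₀ (d̄/d)² cos θ_z = 1365 × 1.0058 × 0.2878 = 395.13 W/m².

395 W/m²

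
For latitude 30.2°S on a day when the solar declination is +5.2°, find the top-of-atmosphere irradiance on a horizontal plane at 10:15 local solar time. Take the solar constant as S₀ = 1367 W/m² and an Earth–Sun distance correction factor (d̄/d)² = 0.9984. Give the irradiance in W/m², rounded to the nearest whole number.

991 W/m²

Hour angle H = 15° × (10.25 − 12) = -26.25°.
With φ = -30.2°, δ = 5.2°, H = -26.25°: sin φ sin δ = -0.0456, cos φ cos δ cos H = 0.7720, so cos θ_z = 0.7264.
Top-of-atmosphere irradiance = S₀ (d̄/d)² cos θ_z = 1367 × 0.9984 × 0.7264 = 991.40 W/m².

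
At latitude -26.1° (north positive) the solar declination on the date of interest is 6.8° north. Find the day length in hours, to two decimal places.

11.55 hours

−tan φ tan δ = −(-0.4899)(0.1192) = 0.0584; H_s = arccos(0.0584) = 86.65°.
Day length = 2 H_s / 15° h⁻¹ = 173.30° / 15 = 11.553 h.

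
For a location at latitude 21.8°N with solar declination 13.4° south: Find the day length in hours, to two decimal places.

11.27 hours

The sunset hour angle satisfies cos H_s = −tan φ tan δ = 0.0953, giving H_s = 84.53°.
Day length = 2 H_s / 15° h⁻¹ = 169.06° / 15 = 11.271 h.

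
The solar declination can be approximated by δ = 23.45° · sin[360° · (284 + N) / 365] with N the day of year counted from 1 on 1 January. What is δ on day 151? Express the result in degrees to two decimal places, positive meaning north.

360 × (284 + 151) / 365 = 429.041°; sin(429.041°) = 0.9338.
δ = 23.45 × 0.9338 = 21.898° ≈ +21.90°.

+21.90°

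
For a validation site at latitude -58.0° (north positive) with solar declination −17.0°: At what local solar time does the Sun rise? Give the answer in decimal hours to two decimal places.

4.05 h

−tan φ tan δ = −(-1.6003)(-0.3057) = -0.4892; H_s = arccos(-0.4892) = 119.29°.
Sunrise is at 12 − H_s/15 = 12 − 7.953 = 4.047 h local solar time.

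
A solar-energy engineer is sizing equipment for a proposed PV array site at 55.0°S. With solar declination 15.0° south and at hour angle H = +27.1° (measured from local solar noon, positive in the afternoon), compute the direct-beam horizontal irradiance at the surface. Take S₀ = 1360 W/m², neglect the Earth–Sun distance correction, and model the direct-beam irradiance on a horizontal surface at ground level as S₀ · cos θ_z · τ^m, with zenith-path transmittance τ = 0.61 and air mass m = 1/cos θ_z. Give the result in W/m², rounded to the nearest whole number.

cos θ_z = sin φ sin δ + cos φ cos δ cos H = (-0.8192)(-0.2588) + (0.5736)(0.9659)(0.8902) = 0.7052.
Air mass m = 1/cos θ_z = 1/0.7052 = 1.418; τ^m = 0.61^1.418 = 0.4961.
Surface direct beam = 1360 × 0.7052 × 0.4961 = 475.80 W/m².

476 W/m²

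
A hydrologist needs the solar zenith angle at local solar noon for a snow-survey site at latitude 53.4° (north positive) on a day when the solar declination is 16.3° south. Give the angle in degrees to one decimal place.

69.7°

At local solar noon the hour angle is zero, so the zenith angle is |φ − δ| = |53.4° − (-16.3°)| = 69.7°.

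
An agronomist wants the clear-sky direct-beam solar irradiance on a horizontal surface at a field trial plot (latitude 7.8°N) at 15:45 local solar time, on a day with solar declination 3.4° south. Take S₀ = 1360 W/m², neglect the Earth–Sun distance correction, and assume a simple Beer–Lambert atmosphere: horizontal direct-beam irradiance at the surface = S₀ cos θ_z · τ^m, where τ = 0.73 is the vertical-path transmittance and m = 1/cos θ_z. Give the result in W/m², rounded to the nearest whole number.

Hour angle H = 15° × (15.75 − 12) = 56.25°.
cos θ_z = sin(7.8°) sin(-3.4°) + cos(7.8°) cos(-3.4°) cos(56.25°) = -0.0080 + 0.5495 = 0.5415.
Air mass m = 1/cos θ_z = 1/0.5415 = 1.847; τ^m = 0.73^1.847 = 0.5592.
Surface direct beam = 1360 × 0.5415 × 0.5592 = 411.82 W/m².

412 W/m²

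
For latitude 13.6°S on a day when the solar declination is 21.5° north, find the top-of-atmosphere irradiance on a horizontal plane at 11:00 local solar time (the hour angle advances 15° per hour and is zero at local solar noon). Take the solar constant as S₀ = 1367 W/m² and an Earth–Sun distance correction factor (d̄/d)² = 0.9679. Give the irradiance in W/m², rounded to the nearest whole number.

Hour angle H = 15° × (11 − 12) = -15.00°.
cos θ_z = sin φ sin δ + cos φ cos δ cos H = (-0.2351)(0.3665) + (0.9720)(0.9304)(0.9659) = 0.7873.
Top-of-atmosphere irradiance = S₀ (d̄/d)² cos θ_z = 1367 × 0.9679 × 0.7873 = 1041.69 W/m².

1042 W/m²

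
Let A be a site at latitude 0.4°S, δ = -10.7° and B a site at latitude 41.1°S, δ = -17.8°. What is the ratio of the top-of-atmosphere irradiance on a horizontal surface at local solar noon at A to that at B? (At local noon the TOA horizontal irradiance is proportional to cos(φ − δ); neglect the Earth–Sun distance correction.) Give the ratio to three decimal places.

1.071

A: cos θ_z = cos(-0.4° − (-10.7°)) = 0.9839.
B: cos θ_z = cos(-41.1° − (-17.8°)) = 0.9184.
Ratio A/B = 0.9839 / 0.9184 = 1.0713.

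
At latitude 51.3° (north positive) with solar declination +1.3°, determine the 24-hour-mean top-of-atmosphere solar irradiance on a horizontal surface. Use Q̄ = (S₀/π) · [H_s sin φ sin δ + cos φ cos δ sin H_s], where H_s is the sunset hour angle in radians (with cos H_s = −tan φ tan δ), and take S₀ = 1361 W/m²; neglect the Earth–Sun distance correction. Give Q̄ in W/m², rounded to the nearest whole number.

The sunset hour angle satisfies cos H_s = −tan φ tan δ = -0.0283, giving H_s = 91.62°. In radians, H_s = 1.5991.
H_s sin φ sin δ = 1.5991 × 0.7804 × 0.0227 = 0.0283.
cos φ cos δ sin H_s = 0.6252 × 0.9997 × 0.9996 = 0.6248.
Q̄ = (1361/π) × (0.0283 + 0.6248) = 433.22 × 0.6531 = 282.94 W/m².

283 W/m²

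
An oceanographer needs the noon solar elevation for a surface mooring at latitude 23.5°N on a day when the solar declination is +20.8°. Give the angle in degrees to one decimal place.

87.3°

At local solar noon the hour angle is zero, so the elevation is 90° − |φ − δ| = 90° − |23.5° − (20.8°)| = 90° − 2.7° = 87.3°.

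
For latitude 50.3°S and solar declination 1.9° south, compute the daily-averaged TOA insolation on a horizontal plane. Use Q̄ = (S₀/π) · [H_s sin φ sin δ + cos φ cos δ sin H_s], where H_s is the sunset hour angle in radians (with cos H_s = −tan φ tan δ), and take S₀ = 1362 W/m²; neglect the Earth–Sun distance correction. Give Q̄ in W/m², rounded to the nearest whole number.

−tan φ tan δ = −(-1.2045)(-0.0332) = -0.0400; H_s = arccos(-0.0400) = 92.29°. In radians, H_s = 1.6108.
H_s sin φ sin δ = 1.6108 × -0.7694 × -0.0332 = 0.0411.
cos φ cos δ sin H_s = 0.6388 × 0.9995 × 0.9992 = 0.6380.
Q̄ = (1362/π) × (0.0411 + 0.6380) = 433.54 × 0.6791 = 294.42 W/m².

294 W/m²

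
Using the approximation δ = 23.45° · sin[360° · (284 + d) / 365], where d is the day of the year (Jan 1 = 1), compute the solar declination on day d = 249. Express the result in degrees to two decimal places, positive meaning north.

+5.79°

360 × (284 + 249) / 365 = 525.699°; sin(525.699°) = 0.2470.
δ = 23.45 × 0.2470 = 5.792° ≈ +5.79°.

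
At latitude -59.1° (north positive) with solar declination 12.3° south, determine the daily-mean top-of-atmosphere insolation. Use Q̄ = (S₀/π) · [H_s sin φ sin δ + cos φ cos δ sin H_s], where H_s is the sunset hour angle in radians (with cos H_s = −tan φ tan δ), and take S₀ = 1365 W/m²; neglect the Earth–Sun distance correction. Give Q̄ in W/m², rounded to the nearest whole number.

357 W/m²

cos H_s = −tan(-59.1°) · tan(-12.3°) = -0.3643, so H_s = arccos(-0.3643) = 111.36°. In radians, H_s = 1.9436.
H_s sin φ sin δ = 1.9436 × -0.8581 × -0.2130 = 0.3552.
cos φ cos δ sin H_s = 0.5135 × 0.9770 × 0.9313 = 0.4672.
Q̄ = (1365/π) × (0.3552 + 0.4672) = 434.49 × 0.8224 = 357.32 W/m².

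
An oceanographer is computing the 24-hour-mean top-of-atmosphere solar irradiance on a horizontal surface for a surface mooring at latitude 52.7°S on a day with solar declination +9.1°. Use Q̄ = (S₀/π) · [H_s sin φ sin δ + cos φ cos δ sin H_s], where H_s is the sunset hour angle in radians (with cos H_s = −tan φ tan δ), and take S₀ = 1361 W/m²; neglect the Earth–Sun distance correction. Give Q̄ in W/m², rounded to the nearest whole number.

The sunset hour angle satisfies cos H_s = −tan φ tan δ = 0.2103, giving H_s = 77.86°. In radians, H_s = 1.3589.
H_s sin φ sin δ = 1.3589 × -0.7955 × 0.1582 = -0.1710.
cos φ cos δ sin H_s = 0.6060 × 0.9874 × 0.9776 = 0.5850.
Q̄ = (1361/π) × (-0.1710 + 0.5850) = 433.22 × 0.4140 = 179.35 W/m².

179 W/m²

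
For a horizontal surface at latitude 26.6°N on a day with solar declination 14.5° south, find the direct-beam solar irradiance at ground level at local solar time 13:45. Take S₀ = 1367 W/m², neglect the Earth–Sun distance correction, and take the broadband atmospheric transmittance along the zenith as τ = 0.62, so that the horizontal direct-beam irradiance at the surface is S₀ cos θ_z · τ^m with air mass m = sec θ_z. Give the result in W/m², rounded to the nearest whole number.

Hour angle H = 15° × (13.75 − 12) = 26.25°.
cos θ_z = sin φ sin δ + cos φ cos δ cos H = (0.4478)(-0.2504) + (0.8942)(0.9681)(0.8969) = 0.6643.
Air mass m = 1/cos θ_z = 1/0.6643 = 1.505; τ^m = 0.62^1.505 = 0.4870.
Surface direct beam = 1367 × 0.6643 × 0.4870 = 442.24 W/m².

442 W/m²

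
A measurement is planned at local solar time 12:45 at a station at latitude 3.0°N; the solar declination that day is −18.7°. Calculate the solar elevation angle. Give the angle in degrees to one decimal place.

Hour angle H = 15° × (12.75 − 12) = 11.25°.
With φ = 3.0°, δ = -18.7°, H = 11.25°: sin φ sin δ = -0.0168, cos φ cos δ cos H = 0.9277, so cos θ_z = 0.9109.
θ_z = arccos(0.9109) = 24.37°, so the elevation is 90° − 24.37° = 65.63°.

65.6°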